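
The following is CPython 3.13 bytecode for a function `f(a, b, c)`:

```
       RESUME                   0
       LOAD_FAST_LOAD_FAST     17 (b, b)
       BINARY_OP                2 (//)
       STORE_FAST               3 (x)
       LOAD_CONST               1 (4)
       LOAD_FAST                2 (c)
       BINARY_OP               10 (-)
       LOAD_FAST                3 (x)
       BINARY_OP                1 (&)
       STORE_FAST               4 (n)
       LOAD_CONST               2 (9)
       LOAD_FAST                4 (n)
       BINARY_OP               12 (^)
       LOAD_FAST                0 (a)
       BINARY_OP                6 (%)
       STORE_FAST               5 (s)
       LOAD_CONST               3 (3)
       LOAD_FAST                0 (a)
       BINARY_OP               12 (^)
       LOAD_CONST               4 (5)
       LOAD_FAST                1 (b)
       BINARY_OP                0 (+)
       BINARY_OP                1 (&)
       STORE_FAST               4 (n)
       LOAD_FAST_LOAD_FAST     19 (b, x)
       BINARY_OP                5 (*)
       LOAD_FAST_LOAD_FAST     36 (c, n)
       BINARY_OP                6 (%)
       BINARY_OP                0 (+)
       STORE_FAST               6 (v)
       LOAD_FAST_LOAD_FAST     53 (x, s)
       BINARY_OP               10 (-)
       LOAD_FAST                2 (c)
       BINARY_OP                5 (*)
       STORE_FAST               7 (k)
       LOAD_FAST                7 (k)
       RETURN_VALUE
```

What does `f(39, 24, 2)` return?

-16

LOAD_FAST_LOAD_FAST b,b → push 24,24. Stack: [24, 24]
BINARY_OP // → 24 // 24 = 1. Stack: [1]
STORE_FAST x → x=1. Stack: []
LOAD_CONST → push 4. Stack: [4]
LOAD_FAST c → push 2. Stack: [4, 2]
BINARY_OP - → 4 - 2 = 2. Stack: [2]
LOAD_FAST x → push 1. Stack: [2, 1]
BINARY_OP & → 2 & 1 = 0. Stack: [0]
STORE_FAST n → n=0. Stack: []
LOAD_CONST → push 9. Stack: [9]
LOAD_FAST n → push 0. Stack: [9, 0]
BINARY_OP ^ → 9 ^ 0 = 9. Stack: [9]
LOAD_FAST a → push 39. Stack: [9, 39]
BINARY_OP % → 9 % 39 = 9. Stack: [9]
STORE_FAST s → s=9. Stack: []
LOAD_CONST → push 3. Stack: [3]
LOAD_FAST a → push 39. Stack: [3, 39]
BINARY_OP ^ → 3 ^ 39 = 36. Stack: [36]
LOAD_CONST → push 5. Stack: [36, 5]
LOAD_FAST b → push 24. Stack: [36, 5, 24]
BINARY_OP + → 5 + 24 = 29. Stack: [36, 29]
BINARY_OP & → 36 & 29 = 4. Stack: [4]
STORE_FAST n → n=4. Stack: []
LOAD_FAST_LOAD_FAST b,x → push 24,1. Stack: [24, 1]
BINARY_OP * → 24 * 1 = 24. Stack: [24]
LOAD_FAST_LOAD_FAST c,n → push 2,4. Stack: [24, 2, 4]
BINARY_OP % → 2 % 4 = 2. Stack: [24, 2]
BINARY_OP + → 24 + 2 = 26. Stack: [26]
STORE_FAST v → v=26. Stack: []
LOAD_FAST_LOAD_FAST x,s → push 1,9. Stack: [1, 9]
BINARY_OP - → 1 - 9 = -8. Stack: [-8]
LOAD_FAST c → push 2. Stack: [-8, 2]
BINARY_OP * → -8 * 2 = -16. Stack: [-16]
STORE_FAST k → k=-16. Stack: []
LOAD_FAST k → push -16. Stack: [-16]
RETURN_VALUE → return -16.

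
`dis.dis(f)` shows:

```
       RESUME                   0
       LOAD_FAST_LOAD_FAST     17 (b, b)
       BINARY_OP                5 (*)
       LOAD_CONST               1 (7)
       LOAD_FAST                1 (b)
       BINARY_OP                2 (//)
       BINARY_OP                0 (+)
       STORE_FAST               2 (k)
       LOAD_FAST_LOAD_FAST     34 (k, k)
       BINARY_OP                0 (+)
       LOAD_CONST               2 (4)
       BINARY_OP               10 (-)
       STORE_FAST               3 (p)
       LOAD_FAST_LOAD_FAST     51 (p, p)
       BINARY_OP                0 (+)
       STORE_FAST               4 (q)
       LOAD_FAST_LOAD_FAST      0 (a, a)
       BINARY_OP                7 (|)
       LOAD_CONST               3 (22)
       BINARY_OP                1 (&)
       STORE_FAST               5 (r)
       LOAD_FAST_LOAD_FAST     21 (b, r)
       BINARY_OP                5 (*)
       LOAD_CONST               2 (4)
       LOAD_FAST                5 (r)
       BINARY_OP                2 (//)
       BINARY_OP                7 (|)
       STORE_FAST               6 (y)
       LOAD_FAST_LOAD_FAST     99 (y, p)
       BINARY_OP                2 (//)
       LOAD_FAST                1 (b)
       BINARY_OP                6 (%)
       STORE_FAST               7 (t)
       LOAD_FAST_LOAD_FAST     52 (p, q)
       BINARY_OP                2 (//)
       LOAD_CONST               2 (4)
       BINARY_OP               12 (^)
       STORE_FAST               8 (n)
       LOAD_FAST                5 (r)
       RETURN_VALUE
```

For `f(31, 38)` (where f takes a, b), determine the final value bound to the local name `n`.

LOAD_FAST_LOAD_FAST b,b → push 38,38. Stack: [38, 38]
BINARY_OP * → 38 * 38 = 1444. Stack: [1444]
LOAD_CONST → push 7. Stack: [1444, 7]
LOAD_FAST b → push 38. Stack: [1444, 7, 38]
BINARY_OP // → 7 // 38 = 0. Stack: [1444, 0]
BINARY_OP + → 1444 + 0 = 1444. Stack: [1444]
STORE_FAST k → k=1444. Stack: []
LOAD_FAST_LOAD_FAST k,k → push 1444,1444. Stack: [1444, 1444]
BINARY_OP + → 1444 + 1444 = 2888. Stack: [2888]
LOAD_CONST → push 4. Stack: [2888, 4]
BINARY_OP - → 2888 - 4 = 2884. Stack: [2884]
STORE_FAST p → p=2884. Stack: []
LOAD_FAST_LOAD_FAST p,p → push 2884,2884. Stack: [2884, 2884]
BINARY_OP + → 2884 + 2884 = 5768. Stack: [5768]
STORE_FAST q → q=5768. Stack: []
LOAD_FAST_LOAD_FAST a,a → push 31,31. Stack: [31, 31]
BINARY_OP | → 31 | 31 = 31. Stack: [31]
LOAD_CONST → push 22. Stack: [31, 22]
BINARY_OP & → 31 & 22 = 22. Stack: [22]
STORE_FAST r → r=22. Stack: []
LOAD_FAST_LOAD_FAST b,r → push 38,22. Stack: [38, 22]
BINARY_OP * → 38 * 22 = 836. Stack: [836]
LOAD_CONST → push 4. Stack: [836, 4]
LOAD_FAST r → push 22. Stack: [836, 4, 22]
BINARY_OP // → 4 // 22 = 0. Stack: [836, 0]
BINARY_OP | → 836 | 0 = 836. Stack: [836]
STORE_FAST y → y=836. Stack: []
LOAD_FAST_LOAD_FAST y,p → push 836,2884. Stack: [836, 2884]
BINARY_OP // → 836 // 2884 = 0. Stack: [0]
LOAD_FAST b → push 38. Stack: [0, 38]
BINARY_OP % → 0 % 38 = 0. Stack: [0]
STORE_FAST t → t=0. Stack: []
LOAD_FAST_LOAD_FAST p,q → push 2884,5768. Stack: [2884, 5768]
BINARY_OP // → 2884 // 5768 = 0. Stack: [0]
LOAD_CONST → push 4. Stack: [0, 4]
BINARY_OP ^ → 0 ^ 4 = 4. Stack: [4]
STORE_FAST n → n=4. Stack: []
LOAD_FAST r → push 22. Stack: [22]
RETURN_VALUE → return 22.

4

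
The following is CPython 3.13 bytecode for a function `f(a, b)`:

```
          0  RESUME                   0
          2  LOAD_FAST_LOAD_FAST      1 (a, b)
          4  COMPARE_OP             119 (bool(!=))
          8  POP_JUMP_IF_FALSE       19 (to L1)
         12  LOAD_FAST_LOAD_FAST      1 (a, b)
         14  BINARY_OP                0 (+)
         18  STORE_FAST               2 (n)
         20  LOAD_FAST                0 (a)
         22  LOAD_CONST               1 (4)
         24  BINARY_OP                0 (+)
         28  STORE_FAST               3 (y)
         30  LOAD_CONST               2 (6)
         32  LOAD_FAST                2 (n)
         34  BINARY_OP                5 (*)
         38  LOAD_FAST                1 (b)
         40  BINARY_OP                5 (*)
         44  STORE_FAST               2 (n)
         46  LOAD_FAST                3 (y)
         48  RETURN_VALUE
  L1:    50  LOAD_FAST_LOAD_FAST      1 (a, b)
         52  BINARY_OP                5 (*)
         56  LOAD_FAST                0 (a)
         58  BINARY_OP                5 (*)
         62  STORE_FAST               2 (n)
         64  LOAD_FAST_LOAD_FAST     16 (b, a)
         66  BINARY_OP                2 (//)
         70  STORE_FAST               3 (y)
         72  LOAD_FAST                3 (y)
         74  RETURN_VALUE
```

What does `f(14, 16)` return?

LOAD_FAST_LOAD_FAST a,b → push 14,16. Stack: [14, 16]
COMPARE_OP bool(!=) → 14 vs 16 = True. Stack: [True]
POP_JUMP_IF_FALSE → pop True; no jump. Stack: []
LOAD_FAST_LOAD_FAST a,b → push 14,16. Stack: [14, 16]
BINARY_OP + → 14 + 16 = 30. Stack: [30]
STORE_FAST n → n=30. Stack: []
LOAD_FAST a → push 14. Stack: [14]
LOAD_CONST → push 4. Stack: [14, 4]
BINARY_OP + → 14 + 4 = 18. Stack: [18]
STORE_FAST y → y=18. Stack: []
LOAD_CONST → push 6. Stack: [6]
LOAD_FAST n → push 30. Stack: [6, 30]
BINARY_OP * → 6 * 30 = 180. Stack: [180]
LOAD_FAST b → push 16. Stack: [180, 16]
BINARY_OP * → 180 * 16 = 2880. Stack: [2880]
STORE_FAST n → n=2880. Stack: []
LOAD_FAST y → push 18. Stack: [18]
RETURN_VALUE → return 18.

18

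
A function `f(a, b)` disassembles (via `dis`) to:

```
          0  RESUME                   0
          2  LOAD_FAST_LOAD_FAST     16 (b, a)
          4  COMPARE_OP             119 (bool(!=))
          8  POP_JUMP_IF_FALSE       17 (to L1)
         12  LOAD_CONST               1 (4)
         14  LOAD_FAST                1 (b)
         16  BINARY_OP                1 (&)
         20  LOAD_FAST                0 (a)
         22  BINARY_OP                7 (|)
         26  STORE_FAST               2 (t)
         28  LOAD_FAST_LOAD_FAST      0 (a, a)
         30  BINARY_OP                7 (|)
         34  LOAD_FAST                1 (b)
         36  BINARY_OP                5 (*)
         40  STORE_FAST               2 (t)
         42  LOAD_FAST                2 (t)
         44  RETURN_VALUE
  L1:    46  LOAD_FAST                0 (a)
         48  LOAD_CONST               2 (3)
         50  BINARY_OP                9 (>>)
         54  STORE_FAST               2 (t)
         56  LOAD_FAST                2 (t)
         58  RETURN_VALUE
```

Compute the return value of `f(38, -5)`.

LOAD_FAST_LOAD_FAST b,a → push -5,38. Stack: [-5, 38]
COMPARE_OP bool(!=) → -5 vs 38 = True. Stack: [True]
POP_JUMP_IF_FALSE → pop True; no jump. Stack: []
LOAD_CONST → push 4. Stack: [4]
LOAD_FAST b → push -5. Stack: [4, -5]
BINARY_OP & → 4 & -5 = 0. Stack: [0]
LOAD_FAST a → push 38. Stack: [0, 38]
BINARY_OP | → 0 | 38 = 38. Stack: [38]
STORE_FAST t → t=38. Stack: []
LOAD_FAST_LOAD_FAST a,a → push 38,38. Stack: [38, 38]
BINARY_OP | → 38 | 38 = 38. Stack: [38]
LOAD_FAST b → push -5. Stack: [38, -5]
BINARY_OP * → 38 * -5 = -190. Stack: [-190]
STORE_FAST t → t=-190. Stack: []
LOAD_FAST t → push -190. Stack: [-190]
RETURN_VALUE → return -190.

-190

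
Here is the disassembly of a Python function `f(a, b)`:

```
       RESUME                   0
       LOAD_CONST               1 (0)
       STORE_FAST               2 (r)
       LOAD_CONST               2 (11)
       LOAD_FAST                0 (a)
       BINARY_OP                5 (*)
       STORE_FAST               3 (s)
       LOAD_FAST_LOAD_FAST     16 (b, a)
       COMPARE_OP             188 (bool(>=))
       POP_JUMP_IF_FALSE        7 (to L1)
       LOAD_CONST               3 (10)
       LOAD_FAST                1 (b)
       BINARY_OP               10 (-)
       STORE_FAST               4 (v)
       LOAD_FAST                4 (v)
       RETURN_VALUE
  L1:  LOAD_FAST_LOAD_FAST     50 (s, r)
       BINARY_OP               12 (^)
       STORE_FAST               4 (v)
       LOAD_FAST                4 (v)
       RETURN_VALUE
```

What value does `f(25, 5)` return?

LOAD_CONST → push 0. Stack: [0]
STORE_FAST r → r=0. Stack: []
LOAD_CONST → push 11. Stack: [11]
LOAD_FAST a → push 25. Stack: [11, 25]
BINARY_OP * → 11 * 25 = 275. Stack: [275]
STORE_FAST s → s=275. Stack: []
LOAD_FAST_LOAD_FAST b,a → push 5,25. Stack: [5, 25]
COMPARE_OP bool(>=) → 5 vs 25 = False. Stack: [False]
POP_JUMP_IF_FALSE → pop False; jump. Stack: []
LOAD_FAST_LOAD_FAST s,r → push 275,0. Stack: [275, 0]
BINARY_OP ^ → 275 ^ 0 = 275. Stack: [275]
STORE_FAST v → v=275. Stack: []
LOAD_FAST v → push 275. Stack: [275]
RETURN_VALUE → return 275.

275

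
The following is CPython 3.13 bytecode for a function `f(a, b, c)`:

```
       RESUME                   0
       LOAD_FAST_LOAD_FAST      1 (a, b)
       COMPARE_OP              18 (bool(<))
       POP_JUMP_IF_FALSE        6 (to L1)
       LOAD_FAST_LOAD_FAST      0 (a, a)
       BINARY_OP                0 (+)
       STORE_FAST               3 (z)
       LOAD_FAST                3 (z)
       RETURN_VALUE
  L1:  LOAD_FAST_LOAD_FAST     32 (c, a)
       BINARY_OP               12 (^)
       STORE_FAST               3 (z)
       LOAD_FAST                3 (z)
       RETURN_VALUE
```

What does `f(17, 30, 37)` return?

LOAD_FAST_LOAD_FAST a,b → push 17,30. Stack: [17, 30]
COMPARE_OP bool(<) → 17 vs 30 = True. Stack: [True]
POP_JUMP_IF_FALSE → pop True; no jump. Stack: []
LOAD_FAST_LOAD_FAST a,a → push 17,17. Stack: [17, 17]
BINARY_OP + → 17 + 17 = 34. Stack: [34]
STORE_FAST z → z=34. Stack: []
LOAD_FAST z → push 34. Stack: [34]
RETURN_VALUE → return 34.

34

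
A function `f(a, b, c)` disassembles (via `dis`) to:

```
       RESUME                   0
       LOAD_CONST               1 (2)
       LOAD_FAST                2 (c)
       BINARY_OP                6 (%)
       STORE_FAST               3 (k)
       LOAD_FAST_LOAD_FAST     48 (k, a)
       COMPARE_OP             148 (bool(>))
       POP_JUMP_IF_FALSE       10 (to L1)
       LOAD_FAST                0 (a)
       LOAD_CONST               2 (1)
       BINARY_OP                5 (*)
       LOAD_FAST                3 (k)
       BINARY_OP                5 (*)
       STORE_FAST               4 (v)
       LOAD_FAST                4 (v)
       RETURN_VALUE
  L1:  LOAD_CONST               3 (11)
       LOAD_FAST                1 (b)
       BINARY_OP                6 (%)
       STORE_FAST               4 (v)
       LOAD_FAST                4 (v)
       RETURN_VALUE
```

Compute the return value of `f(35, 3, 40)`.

2

LOAD_CONST → push 2. Stack: [2]
LOAD_FAST c → push 40. Stack: [2, 40]
BINARY_OP % → 2 % 40 = 2. Stack: [2]
STORE_FAST k → k=2. Stack: []
LOAD_FAST_LOAD_FAST k,a → push 2,35. Stack: [2, 35]
COMPARE_OP bool(>) → 2 vs 35 = False. Stack: [False]
POP_JUMP_IF_FALSE → pop False; jump. Stack: []
LOAD_CONST → push 11. Stack: [11]
LOAD_FAST b → push 3. Stack: [11, 3]
BINARY_OP % → 11 % 3 = 2. Stack: [2]
STORE_FAST v → v=2. Stack: []
LOAD_FAST v → push 2. Stack: [2]
RETURN_VALUE → return 2.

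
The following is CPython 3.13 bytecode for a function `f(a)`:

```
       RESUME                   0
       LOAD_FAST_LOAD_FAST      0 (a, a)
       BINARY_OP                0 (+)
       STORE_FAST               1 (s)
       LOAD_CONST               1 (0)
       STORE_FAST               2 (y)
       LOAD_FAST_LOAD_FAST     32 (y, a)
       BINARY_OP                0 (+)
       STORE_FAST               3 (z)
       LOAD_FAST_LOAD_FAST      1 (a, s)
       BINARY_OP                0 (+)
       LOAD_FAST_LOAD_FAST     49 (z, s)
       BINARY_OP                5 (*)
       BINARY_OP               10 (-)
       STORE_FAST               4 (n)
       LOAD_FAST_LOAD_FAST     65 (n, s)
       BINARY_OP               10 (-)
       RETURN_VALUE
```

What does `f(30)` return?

LOAD_FAST_LOAD_FAST a,a → push 30,30. Stack: [30, 30]
BINARY_OP + → 30 + 30 = 60. Stack: [60]
STORE_FAST s → s=60. Stack: []
LOAD_CONST → push 0. Stack: [0]
STORE_FAST y → y=0. Stack: []
LOAD_FAST_LOAD_FAST y,a → push 0,30. Stack: [0, 30]
BINARY_OP + → 0 + 30 = 30. Stack: [30]
STORE_FAST z → z=30. Stack: []
LOAD_FAST_LOAD_FAST a,s → push 30,60. Stack: [30, 60]
BINARY_OP + → 30 + 60 = 90. Stack: [90]
LOAD_FAST_LOAD_FAST z,s → push 30,60. Stack: [90, 30, 60]
BINARY_OP * → 30 * 60 = 1800. Stack: [90, 1800]
BINARY_OP - → 90 - 1800 = -1710. Stack: [-1710]
STORE_FAST n → n=-1710. Stack: []
LOAD_FAST_LOAD_FAST n,s → push -1710,60. Stack: [-1710, 60]
BINARY_OP - → -1710 - 60 = -1770. Stack: [-1770]
RETURN_VALUE → return -1770.

-1770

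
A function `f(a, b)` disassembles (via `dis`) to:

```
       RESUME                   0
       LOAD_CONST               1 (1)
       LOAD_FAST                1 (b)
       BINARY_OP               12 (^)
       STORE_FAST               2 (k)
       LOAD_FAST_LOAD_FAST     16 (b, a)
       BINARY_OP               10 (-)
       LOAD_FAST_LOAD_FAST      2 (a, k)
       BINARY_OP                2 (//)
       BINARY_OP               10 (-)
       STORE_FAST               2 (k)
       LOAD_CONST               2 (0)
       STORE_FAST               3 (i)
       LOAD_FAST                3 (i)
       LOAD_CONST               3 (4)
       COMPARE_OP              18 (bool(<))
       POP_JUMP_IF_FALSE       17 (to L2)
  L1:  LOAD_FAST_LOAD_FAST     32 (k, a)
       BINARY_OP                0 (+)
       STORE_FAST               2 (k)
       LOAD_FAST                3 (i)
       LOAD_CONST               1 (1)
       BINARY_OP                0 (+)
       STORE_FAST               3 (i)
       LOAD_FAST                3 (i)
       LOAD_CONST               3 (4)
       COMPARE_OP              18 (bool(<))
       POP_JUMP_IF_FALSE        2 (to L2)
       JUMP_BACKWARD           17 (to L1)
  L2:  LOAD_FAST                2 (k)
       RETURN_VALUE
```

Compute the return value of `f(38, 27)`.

LOAD_CONST → push 1. Stack: [1]
LOAD_FAST b → push 27. Stack: [1, 27]
BINARY_OP ^ → 1 ^ 27 = 26. Stack: [26]
STORE_FAST k → k=26. Stack: []
LOAD_FAST_LOAD_FAST b,a → push 27,38. Stack: [27, 38]
BINARY_OP - → 27 - 38 = -11. Stack: [-11]
LOAD_FAST_LOAD_FAST a,k → push 38,26. Stack: [-11, 38, 26]
BINARY_OP // → 38 // 26 = 1. Stack: [-11, 1]
BINARY_OP - → -11 - 1 = -12. Stack: [-12]
STORE_FAST k → k=-12. Stack: []
LOAD_CONST → push 0. Stack: [0]
STORE_FAST i → i=0. Stack: []
LOAD_FAST i → push 0. Stack: [0]
LOAD_CONST → push 4. Stack: [0, 4]
COMPARE_OP bool(<) → 0 vs 4 = True. Stack: [True]
POP_JUMP_IF_FALSE → pop True; no jump. Stack: []
LOAD_FAST_LOAD_FAST k,a → push -12,38. Stack: [-12, 38]
BINARY_OP + → -12 + 38 = 26. Stack: [26]
STORE_FAST k → k=26. Stack: []
LOAD_FAST i → push 0. Stack: [0]
LOAD_CONST → push 1. Stack: [0, 1]
BINARY_OP + → 0 + 1 = 1. Stack: [1]
STORE_FAST i → i=1. Stack: []
LOAD_FAST i → push 1. Stack: [1]
LOAD_CONST → push 4. Stack: [1, 4]
COMPARE_OP bool(<) → 1 vs 4 = True. Stack: [True]
POP_JUMP_IF_FALSE → pop True; no jump. Stack: []
LOAD_FAST_LOAD_FAST k,a → push 26,38. Stack: [26, 38]
BINARY_OP + → 26 + 38 = 64. Stack: [64]
STORE_FAST k → k=64. Stack: []
LOAD_FAST i → push 1. Stack: [1]
LOAD_CONST → push 1. Stack: [1, 1]
BINARY_OP + → 1 + 1 = 2. Stack: [2]
STORE_FAST i → i=2. Stack: []
LOAD_FAST i → push 2. Stack: [2]
LOAD_CONST → push 4. Stack: [2, 4]
COMPARE_OP bool(<) → 2 vs 4 = True. Stack: [True]
POP_JUMP_IF_FALSE → pop True; no jump. Stack: []
LOAD_FAST_LOAD_FAST k,a → push 64,38. Stack: [64, 38]
BINARY_OP + → 64 + 38 = 102. Stack: [102]
STORE_FAST k → k=102. Stack: []
LOAD_FAST i → push 2. Stack: [2]
LOAD_CONST → push 1. Stack: [2, 1]
BINARY_OP + → 2 + 1 = 3. Stack: [3]
STORE_FAST i → i=3. Stack: []
LOAD_FAST i → push 3. Stack: [3]
LOAD_CONST → push 4. Stack: [3, 4]
COMPARE_OP bool(<) → 3 vs 4 = True. Stack: [True]
POP_JUMP_IF_FALSE → pop True; no jump. Stack: []
LOAD_FAST_LOAD_FAST k,a → push 102,38. Stack: [102, 38]
BINARY_OP + → 102 + 38 = 140. Stack: [140]
STORE_FAST k → k=140. Stack: []
LOAD_FAST i → push 3. Stack: [3]
LOAD_CONST → push 1. Stack: [3, 1]
BINARY_OP + → 3 + 1 = 4. Stack: [4]
STORE_FAST i → i=4. Stack: []
LOAD_FAST i → push 4. Stack: [4]
LOAD_CONST → push 4. Stack: [4, 4]
COMPARE_OP bool(<) → 4 vs 4 = False. Stack: [False]
POP_JUMP_IF_FALSE → pop False; jump. Stack: []
LOAD_FAST k → push 140. Stack: [140]
RETURN_VALUE → return 140.

140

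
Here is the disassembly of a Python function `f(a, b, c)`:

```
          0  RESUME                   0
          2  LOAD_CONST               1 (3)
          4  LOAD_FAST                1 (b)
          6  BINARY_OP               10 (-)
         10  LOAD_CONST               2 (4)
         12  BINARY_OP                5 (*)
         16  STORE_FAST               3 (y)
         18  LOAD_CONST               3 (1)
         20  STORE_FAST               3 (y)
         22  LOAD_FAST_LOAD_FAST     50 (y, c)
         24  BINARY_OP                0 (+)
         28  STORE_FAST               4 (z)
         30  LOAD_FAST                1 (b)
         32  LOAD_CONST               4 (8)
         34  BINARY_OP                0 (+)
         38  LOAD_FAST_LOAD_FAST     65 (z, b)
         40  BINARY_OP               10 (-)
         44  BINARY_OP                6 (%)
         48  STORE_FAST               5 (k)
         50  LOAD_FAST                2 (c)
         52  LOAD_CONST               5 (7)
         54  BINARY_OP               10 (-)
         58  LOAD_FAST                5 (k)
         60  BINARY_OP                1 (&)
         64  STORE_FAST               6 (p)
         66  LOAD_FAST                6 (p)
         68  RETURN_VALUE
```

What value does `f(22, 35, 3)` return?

LOAD_CONST → push 3. Stack: [3]
LOAD_FAST b → push 35. Stack: [3, 35]
BINARY_OP - → 3 - 35 = -32. Stack: [-32]
LOAD_CONST → push 4. Stack: [-32, 4]
BINARY_OP * → -32 * 4 = -128. Stack: [-128]
STORE_FAST y → y=-128. Stack: []
LOAD_CONST → push 1. Stack: [1]
STORE_FAST y → y=1. Stack: []
LOAD_FAST_LOAD_FAST y,c → push 1,3. Stack: [1, 3]
BINARY_OP + → 1 + 3 = 4. Stack: [4]
STORE_FAST z → z=4. Stack: []
LOAD_FAST b → push 35. Stack: [35]
LOAD_CONST → push 8. Stack: [35, 8]
BINARY_OP + → 35 + 8 = 43. Stack: [43]
LOAD_FAST_LOAD_FAST z,b → push 4,35. Stack: [43, 4, 35]
BINARY_OP - → 4 - 35 = -31. Stack: [43, -31]
BINARY_OP % → 43 % -31 = -19. Stack: [-19]
STORE_FAST k → k=-19. Stack: []
LOAD_FAST c → push 3. Stack: [3]
LOAD_CONST → push 7. Stack: [3, 7]
BINARY_OP - → 3 - 7 = -4. Stack: [-4]
LOAD_FAST k → push -19. Stack: [-4, -19]
BINARY_OP & → -4 & -19 = -20. Stack: [-20]
STORE_FAST p → p=-20. Stack: []
LOAD_FAST p → push -20. Stack: [-20]
RETURN_VALUE → return -20.

-20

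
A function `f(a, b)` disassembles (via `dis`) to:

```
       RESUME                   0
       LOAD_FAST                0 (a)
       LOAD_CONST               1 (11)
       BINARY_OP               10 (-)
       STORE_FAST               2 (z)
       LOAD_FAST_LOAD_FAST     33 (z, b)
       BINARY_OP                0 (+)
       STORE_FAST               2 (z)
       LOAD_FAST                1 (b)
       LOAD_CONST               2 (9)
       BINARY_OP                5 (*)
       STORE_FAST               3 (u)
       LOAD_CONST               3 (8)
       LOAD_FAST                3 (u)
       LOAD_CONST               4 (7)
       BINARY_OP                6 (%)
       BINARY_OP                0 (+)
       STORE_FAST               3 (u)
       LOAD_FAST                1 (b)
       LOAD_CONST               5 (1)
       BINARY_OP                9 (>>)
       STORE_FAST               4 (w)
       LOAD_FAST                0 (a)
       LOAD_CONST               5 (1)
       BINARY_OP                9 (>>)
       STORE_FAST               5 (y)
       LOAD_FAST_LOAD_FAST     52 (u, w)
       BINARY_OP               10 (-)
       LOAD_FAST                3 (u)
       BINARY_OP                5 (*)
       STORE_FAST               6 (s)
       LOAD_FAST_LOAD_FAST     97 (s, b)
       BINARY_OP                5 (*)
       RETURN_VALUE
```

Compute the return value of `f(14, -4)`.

-896

LOAD_FAST a → push 14. Stack: [14]
LOAD_CONST → push 11. Stack: [14, 11]
BINARY_OP - → 14 - 11 = 3. Stack: [3]
STORE_FAST z → z=3. Stack: []
LOAD_FAST_LOAD_FAST z,b → push 3,-4. Stack: [3, -4]
BINARY_OP + → 3 + -4 = -1. Stack: [-1]
STORE_FAST z → z=-1. Stack: []
LOAD_FAST b → push -4. Stack: [-4]
LOAD_CONST → push 9. Stack: [-4, 9]
BINARY_OP * → -4 * 9 = -36. Stack: [-36]
STORE_FAST u → u=-36. Stack: []
LOAD_CONST → push 8. Stack: [8]
LOAD_FAST u → push -36. Stack: [8, -36]
LOAD_CONST → push 7. Stack: [8, -36, 7]
BINARY_OP % → -36 % 7 = 6. Stack: [8, 6]
BINARY_OP + → 8 + 6 = 14. Stack: [14]
STORE_FAST u → u=14. Stack: []
LOAD_FAST b → push -4. Stack: [-4]
LOAD_CONST → push 1. Stack: [-4, 1]
BINARY_OP >> → -4 >> 1 = -2. Stack: [-2]
STORE_FAST w → w=-2. Stack: []
LOAD_FAST a → push 14. Stack: [14]
LOAD_CONST → push 1. Stack: [14, 1]
BINARY_OP >> → 14 >> 1 = 7. Stack: [7]
STORE_FAST y → y=7. Stack: []
LOAD_FAST_LOAD_FAST u,w → push 14,-2. Stack: [14, -2]
BINARY_OP - → 14 - -2 = 16. Stack: [16]
LOAD_FAST u → push 14. Stack: [16, 14]
BINARY_OP * → 16 * 14 = 224. Stack: [224]
STORE_FAST s → s=224. Stack: []
LOAD_FAST_LOAD_FAST s,b → push 224,-4. Stack: [224, -4]
BINARY_OP * → 224 * -4 = -896. Stack: [-896]
RETURN_VALUE → return -896.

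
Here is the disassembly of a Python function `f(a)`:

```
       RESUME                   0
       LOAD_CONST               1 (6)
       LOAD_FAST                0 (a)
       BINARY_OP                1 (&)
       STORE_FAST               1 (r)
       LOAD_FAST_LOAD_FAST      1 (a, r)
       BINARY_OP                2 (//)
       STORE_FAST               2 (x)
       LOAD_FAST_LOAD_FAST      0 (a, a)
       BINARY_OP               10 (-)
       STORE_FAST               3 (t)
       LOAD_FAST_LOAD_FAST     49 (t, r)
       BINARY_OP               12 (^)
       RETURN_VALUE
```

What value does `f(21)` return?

LOAD_CONST → push 6. Stack: [6]
LOAD_FAST a → push 21. Stack: [6, 21]
BINARY_OP & → 6 & 21 = 4. Stack: [4]
STORE_FAST r → r=4. Stack: []
LOAD_FAST_LOAD_FAST a,r → push 21,4. Stack: [21, 4]
BINARY_OP // → 21 // 4 = 5. Stack: [5]
STORE_FAST x → x=5. Stack: []
LOAD_FAST_LOAD_FAST a,a → push 21,21. Stack: [21, 21]
BINARY_OP - → 21 - 21 = 0. Stack: [0]
STORE_FAST t → t=0. Stack: []
LOAD_FAST_LOAD_FAST t,r → push 0,4. Stack: [0, 4]
BINARY_OP ^ → 0 ^ 4 = 4. Stack: [4]
RETURN_VALUE → return 4.

4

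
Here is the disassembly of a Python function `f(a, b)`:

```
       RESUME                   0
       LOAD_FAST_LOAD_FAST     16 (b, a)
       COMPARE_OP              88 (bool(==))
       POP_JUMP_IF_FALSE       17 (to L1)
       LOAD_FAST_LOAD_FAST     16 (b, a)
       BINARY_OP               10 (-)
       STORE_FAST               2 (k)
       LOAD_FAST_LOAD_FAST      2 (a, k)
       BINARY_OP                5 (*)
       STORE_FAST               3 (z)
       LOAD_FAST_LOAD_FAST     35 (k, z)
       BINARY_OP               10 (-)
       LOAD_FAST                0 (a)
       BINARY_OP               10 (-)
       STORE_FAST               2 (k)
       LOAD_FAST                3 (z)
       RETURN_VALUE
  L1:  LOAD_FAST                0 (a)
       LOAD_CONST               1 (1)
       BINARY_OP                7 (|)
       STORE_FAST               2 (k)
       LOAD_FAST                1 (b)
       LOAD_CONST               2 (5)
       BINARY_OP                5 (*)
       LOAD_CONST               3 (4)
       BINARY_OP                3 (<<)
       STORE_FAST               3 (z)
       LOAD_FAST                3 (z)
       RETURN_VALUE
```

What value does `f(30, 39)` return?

3120

LOAD_FAST_LOAD_FAST b,a → push 39,30. Stack: [39, 30]
COMPARE_OP bool(==) → 39 vs 30 = False. Stack: [False]
POP_JUMP_IF_FALSE → pop False; jump. Stack: []
LOAD_FAST a → push 30. Stack: [30]
LOAD_CONST → push 1. Stack: [30, 1]
BINARY_OP | → 30 | 1 = 31. Stack: [31]
STORE_FAST k → k=31. Stack: []
LOAD_FAST b → push 39. Stack: [39]
LOAD_CONST → push 5. Stack: [39, 5]
BINARY_OP * → 39 * 5 = 195. Stack: [195]
LOAD_CONST → push 4. Stack: [195, 4]
BINARY_OP << → 195 << 4 = 3120. Stack: [3120]
STORE_FAST z → z=3120. Stack: []
LOAD_FAST z → push 3120. Stack: [3120]
RETURN_VALUE → return 3120.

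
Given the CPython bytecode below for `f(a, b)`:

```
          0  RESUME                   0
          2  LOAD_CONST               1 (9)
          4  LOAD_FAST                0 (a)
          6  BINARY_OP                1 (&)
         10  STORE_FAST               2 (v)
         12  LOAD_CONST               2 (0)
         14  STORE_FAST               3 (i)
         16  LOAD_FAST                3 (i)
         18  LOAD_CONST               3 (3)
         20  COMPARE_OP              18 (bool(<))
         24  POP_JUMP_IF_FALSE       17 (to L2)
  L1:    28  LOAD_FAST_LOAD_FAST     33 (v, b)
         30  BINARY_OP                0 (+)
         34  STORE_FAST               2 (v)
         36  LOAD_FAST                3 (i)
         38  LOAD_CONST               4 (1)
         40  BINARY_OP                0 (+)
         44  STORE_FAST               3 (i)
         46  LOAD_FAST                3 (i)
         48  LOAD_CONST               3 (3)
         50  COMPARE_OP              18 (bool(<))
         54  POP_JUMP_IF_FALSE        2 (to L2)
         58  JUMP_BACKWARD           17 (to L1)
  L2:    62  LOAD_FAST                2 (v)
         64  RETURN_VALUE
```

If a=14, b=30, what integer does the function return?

LOAD_CONST → push 9. Stack: [9]
LOAD_FAST a → push 14. Stack: [9, 14]
BINARY_OP & → 9 & 14 = 8. Stack: [8]
STORE_FAST v → v=8. Stack: []
LOAD_CONST → push 0. Stack: [0]
STORE_FAST i → i=0. Stack: []
LOAD_FAST i → push 0. Stack: [0]
LOAD_CONST → push 3. Stack: [0, 3]
COMPARE_OP bool(<) → 0 vs 3 = True. Stack: [True]
POP_JUMP_IF_FALSE → pop True; no jump. Stack: []
LOAD_FAST_LOAD_FAST v,b → push 8,30. Stack: [8, 30]
BINARY_OP + → 8 + 30 = 38. Stack: [38]
STORE_FAST v → v=38. Stack: []
LOAD_FAST i → push 0. Stack: [0]
LOAD_CONST → push 1. Stack: [0, 1]
BINARY_OP + → 0 + 1 = 1. Stack: [1]
STORE_FAST i → i=1. Stack: []
LOAD_FAST i → push 1. Stack: [1]
LOAD_CONST → push 3. Stack: [1, 3]
COMPARE_OP bool(<) → 1 vs 3 = True. Stack: [True]
POP_JUMP_IF_FALSE → pop True; no jump. Stack: []
LOAD_FAST_LOAD_FAST v,b → push 38,30. Stack: [38, 30]
BINARY_OP + → 38 + 30 = 68. Stack: [68]
STORE_FAST v → v=68. Stack: []
LOAD_FAST i → push 1. Stack: [1]
LOAD_CONST → push 1. Stack: [1, 1]
BINARY_OP + → 1 + 1 = 2. Stack: [2]
STORE_FAST i → i=2. Stack: []
LOAD_FAST i → push 2. Stack: [2]
LOAD_CONST → push 3. Stack: [2, 3]
COMPARE_OP bool(<) → 2 vs 3 = True. Stack: [True]
POP_JUMP_IF_FALSE → pop True; no jump. Stack: []
LOAD_FAST_LOAD_FAST v,b → push 68,30. Stack: [68, 30]
BINARY_OP + → 68 + 30 = 98. Stack: [98]
STORE_FAST v → v=98. Stack: []
LOAD_FAST i → push 2. Stack: [2]
LOAD_CONST → push 1. Stack: [2, 1]
BINARY_OP + → 2 + 1 = 3. Stack: [3]
STORE_FAST i → i=3. Stack: []
LOAD_FAST i → push 3. Stack: [3]
LOAD_CONST → push 3. Stack: [3, 3]
COMPARE_OP bool(<) → 3 vs 3 = False. Stack: [False]
POP_JUMP_IF_FALSE → pop False; jump. Stack: []
LOAD_FAST v → push 98. Stack: [98]
RETURN_VALUE → return 98.

98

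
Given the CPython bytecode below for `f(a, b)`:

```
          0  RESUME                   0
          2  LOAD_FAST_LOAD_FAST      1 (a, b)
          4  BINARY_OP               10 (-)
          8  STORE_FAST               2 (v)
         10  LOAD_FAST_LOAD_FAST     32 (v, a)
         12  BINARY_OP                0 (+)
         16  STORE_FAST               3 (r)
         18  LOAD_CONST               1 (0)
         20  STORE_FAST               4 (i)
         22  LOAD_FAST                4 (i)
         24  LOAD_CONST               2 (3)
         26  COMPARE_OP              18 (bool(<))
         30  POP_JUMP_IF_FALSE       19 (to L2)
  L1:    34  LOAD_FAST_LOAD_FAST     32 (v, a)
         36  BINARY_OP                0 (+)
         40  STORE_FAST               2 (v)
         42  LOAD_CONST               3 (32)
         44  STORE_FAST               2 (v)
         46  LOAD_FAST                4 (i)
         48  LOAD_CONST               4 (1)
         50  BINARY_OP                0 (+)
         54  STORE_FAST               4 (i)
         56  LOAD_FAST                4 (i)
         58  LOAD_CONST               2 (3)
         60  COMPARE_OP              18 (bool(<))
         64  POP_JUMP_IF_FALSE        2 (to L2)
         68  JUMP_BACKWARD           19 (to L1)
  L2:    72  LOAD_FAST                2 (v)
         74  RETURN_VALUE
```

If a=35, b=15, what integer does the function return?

LOAD_FAST_LOAD_FAST a,b → push 35,15. Stack: [35, 15]
BINARY_OP - → 35 - 15 = 20. Stack: [20]
STORE_FAST v → v=20. Stack: []
LOAD_FAST_LOAD_FAST v,a → push 20,35. Stack: [20, 35]
BINARY_OP + → 20 + 35 = 55. Stack: [55]
STORE_FAST r → r=55. Stack: []
LOAD_CONST → push 0. Stack: [0]
STORE_FAST i → i=0. Stack: []
LOAD_FAST i → push 0. Stack: [0]
LOAD_CONST → push 3. Stack: [0, 3]
COMPARE_OP bool(<) → 0 vs 3 = True. Stack: [True]
POP_JUMP_IF_FALSE → pop True; no jump. Stack: []
LOAD_FAST_LOAD_FAST v,a → push 20,35. Stack: [20, 35]
BINARY_OP + → 20 + 35 = 55. Stack: [55]
STORE_FAST v → v=55. Stack: []
LOAD_CONST → push 32. Stack: [32]
STORE_FAST v → v=32. Stack: []
LOAD_FAST i → push 0. Stack: [0]
LOAD_CONST → push 1. Stack: [0, 1]
BINARY_OP + → 0 + 1 = 1. Stack: [1]
STORE_FAST i → i=1. Stack: []
LOAD_FAST i → push 1. Stack: [1]
LOAD_CONST → push 3. Stack: [1, 3]
COMPARE_OP bool(<) → 1 vs 3 = True. Stack: [True]
POP_JUMP_IF_FALSE → pop True; no jump. Stack: []
LOAD_FAST_LOAD_FAST v,a → push 32,35. Stack: [32, 35]
BINARY_OP + → 32 + 35 = 67. Stack: [67]
STORE_FAST v → v=67. Stack: []
LOAD_CONST → push 32. Stack: [32]
STORE_FAST v → v=32. Stack: []
LOAD_FAST i → push 1. Stack: [1]
LOAD_CONST → push 1. Stack: [1, 1]
BINARY_OP + → 1 + 1 = 2. Stack: [2]
STORE_FAST i → i=2. Stack: []
LOAD_FAST i → push 2. Stack: [2]
LOAD_CONST → push 3. Stack: [2, 3]
COMPARE_OP bool(<) → 2 vs 3 = True. Stack: [True]
POP_JUMP_IF_FALSE → pop True; no jump. Stack: []
LOAD_FAST_LOAD_FAST v,a → push 32,35. Stack: [32, 35]
BINARY_OP + → 32 + 35 = 67. Stack: [67]
STORE_FAST v → v=67. Stack: []
LOAD_CONST → push 32. Stack: [32]
STORE_FAST v → v=32. Stack: []
LOAD_FAST i → push 2. Stack: [2]
LOAD_CONST → push 1. Stack: [2, 1]
BINARY_OP + → 2 + 1 = 3. Stack: [3]
STORE_FAST i → i=3. Stack: []
LOAD_FAST i → push 3. Stack: [3]
LOAD_CONST → push 3. Stack: [3, 3]
COMPARE_OP bool(<) → 3 vs 3 = False. Stack: [False]
POP_JUMP_IF_FALSE → pop False; jump. Stack: []
LOAD_FAST v → push 32. Stack: [32]
RETURN_VALUE → return 32.

32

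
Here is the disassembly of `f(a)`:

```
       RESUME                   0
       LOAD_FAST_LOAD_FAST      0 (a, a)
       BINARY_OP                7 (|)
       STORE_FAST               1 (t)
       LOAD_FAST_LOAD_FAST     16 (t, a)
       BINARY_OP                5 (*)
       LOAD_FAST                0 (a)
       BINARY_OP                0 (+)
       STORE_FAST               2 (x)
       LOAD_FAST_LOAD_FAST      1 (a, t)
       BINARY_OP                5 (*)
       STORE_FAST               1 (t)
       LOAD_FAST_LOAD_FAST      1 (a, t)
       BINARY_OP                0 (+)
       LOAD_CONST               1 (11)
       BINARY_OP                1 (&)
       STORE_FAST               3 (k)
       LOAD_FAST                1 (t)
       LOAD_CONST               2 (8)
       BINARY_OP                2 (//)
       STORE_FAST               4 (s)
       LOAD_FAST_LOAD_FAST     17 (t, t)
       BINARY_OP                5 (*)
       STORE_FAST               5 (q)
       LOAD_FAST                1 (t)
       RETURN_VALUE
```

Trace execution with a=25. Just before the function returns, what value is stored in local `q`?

390625

LOAD_FAST_LOAD_FAST a,a → push 25,25. Stack: [25, 25]
BINARY_OP | → 25 | 25 = 25. Stack: [25]
STORE_FAST t → t=25. Stack: []
LOAD_FAST_LOAD_FAST t,a → push 25,25. Stack: [25, 25]
BINARY_OP * → 25 * 25 = 625. Stack: [625]
LOAD_FAST a → push 25. Stack: [625, 25]
BINARY_OP + → 625 + 25 = 650. Stack: [650]
STORE_FAST x → x=650. Stack: []
LOAD_FAST_LOAD_FAST a,t → push 25,25. Stack: [25, 25]
BINARY_OP * → 25 * 25 = 625. Stack: [625]
STORE_FAST t → t=625. Stack: []
LOAD_FAST_LOAD_FAST a,t → push 25,625. Stack: [25, 625]
BINARY_OP + → 25 + 625 = 650. Stack: [650]
LOAD_CONST → push 11. Stack: [650, 11]
BINARY_OP & → 650 & 11 = 10. Stack: [10]
STORE_FAST k → k=10. Stack: []
LOAD_FAST t → push 625. Stack: [625]
LOAD_CONST → push 8. Stack: [625, 8]
BINARY_OP // → 625 // 8 = 78. Stack: [78]
STORE_FAST s → s=78. Stack: []
LOAD_FAST_LOAD_FAST t,t → push 625,625. Stack: [625, 625]
BINARY_OP * → 625 * 625 = 390625. Stack: [390625]
STORE_FAST q → q=390625. Stack: []
LOAD_FAST t → push 625. Stack: [625]
RETURN_VALUE → return 625.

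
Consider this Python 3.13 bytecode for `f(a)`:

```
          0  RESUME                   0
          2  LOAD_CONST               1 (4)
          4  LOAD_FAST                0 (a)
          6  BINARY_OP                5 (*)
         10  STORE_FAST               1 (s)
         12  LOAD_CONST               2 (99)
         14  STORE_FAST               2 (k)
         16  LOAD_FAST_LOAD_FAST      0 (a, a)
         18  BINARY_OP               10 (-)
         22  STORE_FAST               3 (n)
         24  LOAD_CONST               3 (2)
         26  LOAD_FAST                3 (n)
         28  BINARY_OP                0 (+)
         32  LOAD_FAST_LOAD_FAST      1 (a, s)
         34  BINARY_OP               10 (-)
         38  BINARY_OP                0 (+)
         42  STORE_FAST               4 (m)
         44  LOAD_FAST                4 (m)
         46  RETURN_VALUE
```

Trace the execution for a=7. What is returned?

-19

LOAD_CONST → push 4. Stack: [4]
LOAD_FAST a → push 7. Stack: [4, 7]
BINARY_OP * → 4 * 7 = 28. Stack: [28]
STORE_FAST s → s=28. Stack: []
LOAD_CONST → push 99. Stack: [99]
STORE_FAST k → k=99. Stack: []
LOAD_FAST_LOAD_FAST a,a → push 7,7. Stack: [7, 7]
BINARY_OP - → 7 - 7 = 0. Stack: [0]
STORE_FAST n → n=0. Stack: []
LOAD_CONST → push 2. Stack: [2]
LOAD_FAST n → push 0. Stack: [2, 0]
BINARY_OP + → 2 + 0 = 2. Stack: [2]
LOAD_FAST_LOAD_FAST a,s → push 7,28. Stack: [2, 7, 28]
BINARY_OP - → 7 - 28 = -21. Stack: [2, -21]
BINARY_OP + → 2 + -21 = -19. Stack: [-19]
STORE_FAST m → m=-19. Stack: []
LOAD_FAST m → push -19. Stack: [-19]
RETURN_VALUE → return -19.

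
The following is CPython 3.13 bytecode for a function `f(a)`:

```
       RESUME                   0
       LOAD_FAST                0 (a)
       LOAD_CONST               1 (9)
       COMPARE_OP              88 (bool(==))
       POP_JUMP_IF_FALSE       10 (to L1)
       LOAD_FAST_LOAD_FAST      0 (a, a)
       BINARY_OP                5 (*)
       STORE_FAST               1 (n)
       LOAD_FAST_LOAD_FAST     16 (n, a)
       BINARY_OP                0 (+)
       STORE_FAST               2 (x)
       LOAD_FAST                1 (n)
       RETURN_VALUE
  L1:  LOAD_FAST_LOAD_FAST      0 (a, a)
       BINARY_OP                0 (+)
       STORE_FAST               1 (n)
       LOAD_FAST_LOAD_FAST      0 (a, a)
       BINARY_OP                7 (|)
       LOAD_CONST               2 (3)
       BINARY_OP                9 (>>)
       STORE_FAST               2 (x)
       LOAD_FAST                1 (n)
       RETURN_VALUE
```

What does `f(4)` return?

8

LOAD_FAST a → push 4. Stack: [4]
LOAD_CONST → push 9. Stack: [4, 9]
COMPARE_OP bool(==) → 4 vs 9 = False. Stack: [False]
POP_JUMP_IF_FALSE → pop False; jump. Stack: []
LOAD_FAST_LOAD_FAST a,a → push 4,4. Stack: [4, 4]
BINARY_OP + → 4 + 4 = 8. Stack: [8]
STORE_FAST n → n=8. Stack: []
LOAD_FAST_LOAD_FAST a,a → push 4,4. Stack: [4, 4]
BINARY_OP | → 4 | 4 = 4. Stack: [4]
LOAD_CONST → push 3. Stack: [4, 3]
BINARY_OP >> → 4 >> 3 = 0. Stack: [0]
STORE_FAST x → x=0. Stack: []
LOAD_FAST n → push 8. Stack: [8]
RETURN_VALUE → return 8.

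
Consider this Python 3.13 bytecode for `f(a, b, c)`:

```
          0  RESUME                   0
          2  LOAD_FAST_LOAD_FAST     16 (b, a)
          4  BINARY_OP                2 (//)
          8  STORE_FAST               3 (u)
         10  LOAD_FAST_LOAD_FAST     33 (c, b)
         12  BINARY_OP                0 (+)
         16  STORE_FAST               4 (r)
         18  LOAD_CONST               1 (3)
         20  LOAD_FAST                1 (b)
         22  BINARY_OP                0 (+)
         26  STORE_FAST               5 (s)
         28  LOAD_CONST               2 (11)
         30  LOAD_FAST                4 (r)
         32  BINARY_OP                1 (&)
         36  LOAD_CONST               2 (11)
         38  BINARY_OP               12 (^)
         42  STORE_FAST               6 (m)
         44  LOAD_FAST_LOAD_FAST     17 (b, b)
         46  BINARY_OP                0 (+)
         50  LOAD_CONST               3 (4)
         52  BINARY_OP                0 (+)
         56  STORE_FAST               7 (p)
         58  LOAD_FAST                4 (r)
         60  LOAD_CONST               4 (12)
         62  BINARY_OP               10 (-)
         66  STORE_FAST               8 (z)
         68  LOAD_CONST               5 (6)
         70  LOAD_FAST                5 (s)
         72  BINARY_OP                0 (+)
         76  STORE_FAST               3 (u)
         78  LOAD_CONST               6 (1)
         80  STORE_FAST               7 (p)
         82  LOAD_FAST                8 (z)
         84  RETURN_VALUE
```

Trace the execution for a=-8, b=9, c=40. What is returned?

LOAD_FAST_LOAD_FAST b,a → push 9,-8. Stack: [9, -8]
BINARY_OP // → 9 // -8 = -2. Stack: [-2]
STORE_FAST u → u=-2. Stack: []
LOAD_FAST_LOAD_FAST c,b → push 40,9. Stack: [40, 9]
BINARY_OP + → 40 + 9 = 49. Stack: [49]
STORE_FAST r → r=49. Stack: []
LOAD_CONST → push 3. Stack: [3]
LOAD_FAST b → push 9. Stack: [3, 9]
BINARY_OP + → 3 + 9 = 12. Stack: [12]
STORE_FAST s → s=12. Stack: []
LOAD_CONST → push 11. Stack: [11]
LOAD_FAST r → push 49. Stack: [11, 49]
BINARY_OP & → 11 & 49 = 1. Stack: [1]
LOAD_CONST → push 11. Stack: [1, 11]
BINARY_OP ^ → 1 ^ 11 = 10. Stack: [10]
STORE_FAST m → m=10. Stack: []
LOAD_FAST_LOAD_FAST b,b → push 9,9. Stack: [9, 9]
BINARY_OP + → 9 + 9 = 18. Stack: [18]
LOAD_CONST → push 4. Stack: [18, 4]
BINARY_OP + → 18 + 4 = 22. Stack: [22]
STORE_FAST p → p=22. Stack: []
LOAD_FAST r → push 49. Stack: [49]
LOAD_CONST → push 12. Stack: [49, 12]
BINARY_OP - → 49 - 12 = 37. Stack: [37]
STORE_FAST z → z=37. Stack: []
LOAD_CONST → push 6. Stack: [6]
LOAD_FAST s → push 12. Stack: [6, 12]
BINARY_OP + → 6 + 12 = 18. Stack: [18]
STORE_FAST u → u=18. Stack: []
LOAD_CONST → push 1. Stack: [1]
STORE_FAST p → p=1. Stack: []
LOAD_FAST z → push 37. Stack: [37]
RETURN_VALUE → return 37.

37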